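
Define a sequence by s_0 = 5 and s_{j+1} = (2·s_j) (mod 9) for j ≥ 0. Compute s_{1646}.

We have s_0 = 5,  s_1 = 1,  s_2 = 2,  s_3 = 4,  s_4 = 8,  s_5 = 7,  s_6 = 5.
The sequence repeats with period 6.
(1646 - 0) mod 6 = 2, so s_{1646} = s_2 = 2.

2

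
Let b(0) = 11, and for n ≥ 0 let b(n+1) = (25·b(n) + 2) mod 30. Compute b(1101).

17

b(0) = 11,  b(1) = 7,  b(2) = 27,  b(3) = 17,  b(4) = 7.
Since b(4) = b(1) = 7, the sequence is eventually periodic: after a pre-period of length 1 it cycles with period 3.
For n ≥ 1, b(n) depends only on (n - 1) mod 3. (1101 - 1) mod 3 = 2, so b(1101) = b(3) = 17.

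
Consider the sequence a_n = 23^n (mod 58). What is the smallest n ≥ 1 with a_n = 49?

4

We have a_0 = 1,  a_1 = 23,  a_2 = 7,  a_3 = 45,  a_4 = 49,  a_5 = 25,  a_6 = 53,  a_7 = 1.
Since a_7 = a_0 = 1, the sequence is periodic with period 7.
The value 49 first appears (with n ≥ 1) at a_4.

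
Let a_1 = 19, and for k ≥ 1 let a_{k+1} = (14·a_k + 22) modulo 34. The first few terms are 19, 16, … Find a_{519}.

4

a_1 = 19, a_2 = 16, a_3 = 8, a_4 = 32, a_5 = 28, a_6 = 6, a_7 = 4, a_8 = 10, a_9 = 26, a_{10} = 12, a_{11} = 20, a_{12} = 30, a_{13} = 0, a_{14} = 22, a_{15} = 24, a_{16} = 18, a_{17} = 2, a_{18} = 16.
Since a_{18} = a_2 = 16, the sequence is eventually periodic: after a pre-period of length 1 it cycles with period 16.
For k ≥ 2, a_k depends only on (k - 2) mod 16. (519 - 2) mod 16 = 5, so a_{519} = a_7 = 4.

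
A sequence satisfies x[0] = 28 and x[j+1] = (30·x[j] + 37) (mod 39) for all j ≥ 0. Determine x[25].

19

Listing terms: x[0] = 28; x[1] = 19; x[2] = 22; x[3] = 34; x[4] = 4; x[5] = 1; x[6] = 28.
Since x[6] = x[0] = 28, the sequence is periodic with period 6.
So x[25] = x[0 + ((25-0) mod 6)] = x[1] = 19.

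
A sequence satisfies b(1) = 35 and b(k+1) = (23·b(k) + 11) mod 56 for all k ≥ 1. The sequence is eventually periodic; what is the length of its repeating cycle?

6

Computing terms: b(1) = 35,  b(2) = 32,  b(3) = 19,  b(4) = 0,  b(5) = 11,  b(6) = 40,  b(7) = 35.
The sequence repeats with period 6.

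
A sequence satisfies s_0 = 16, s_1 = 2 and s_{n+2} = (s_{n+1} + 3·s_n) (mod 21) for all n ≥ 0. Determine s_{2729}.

11

s_0 = 16; s_1 = 2; s_2 = 8; s_3 = 14; s_4 = 17; s_5 = 17; s_6 = 5; s_7 = 14; s_8 = 8; s_9 = 8; s_{10} = 11; s_{11} = 14; s_{12} = 5; s_{13} = 5; s_{14} = 20; s_{15} = 14; s_{16} = 11; s_{17} = 11; s_{18} = 2; s_{19} = 14; s_{20} = 20; s_{21} = 20; s_{22} = 17; s_{23} = 14; s_{24} = 2; s_{25} = 2; s_{26} = 8.
Since (s_{25}, s_{26}) = (s_1, s_2) = (2, 8) (two consecutive terms determine the rest), the sequence is eventually periodic: after a pre-period of length 1 it cycles with period 24.
For n ≥ 1, s_n depends only on (n - 1) mod 24. (2729 - 1) mod 24 = 16, so s_{2729} = s_{17} = 11.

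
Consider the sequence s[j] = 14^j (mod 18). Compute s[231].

8

Listing terms: s[1] = 14; s[2] = 16; s[3] = 8; s[4] = 4; s[5] = 2; s[6] = 10; s[7] = 14.
The sequence repeats with period 6.
So s[231] = s[1 + ((231-1) mod 6)] = s[3] = 8.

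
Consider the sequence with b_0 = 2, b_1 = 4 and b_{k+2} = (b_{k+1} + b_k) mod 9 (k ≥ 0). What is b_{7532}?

7

Computing terms: b_0 = 2, b_1 = 4, b_2 = 6, b_3 = 1, b_4 = 7, b_5 = 8, b_6 = 6, b_7 = 5, b_8 = 2, b_9 = 7, b_{10} = 0, b_{11} = 7, b_{12} = 7, b_{13} = 5, b_{14} = 3, b_{15} = 8, b_{16} = 2, b_{17} = 1, b_{18} = 3, b_{19} = 4, b_{20} = 7, b_{21} = 2, b_{22} = 0, b_{23} = 2, b_{24} = 2, b_{25} = 4.
The sequence repeats with period 24.
(7532 - 0) mod 24 = 20, so b_{7532} = b_{20} = 7.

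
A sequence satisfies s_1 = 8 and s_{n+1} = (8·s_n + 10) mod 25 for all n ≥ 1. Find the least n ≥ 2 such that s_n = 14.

s_1 = 8; s_2 = 24; s_3 = 2; s_4 = 1; s_5 = 18; s_6 = 4; s_7 = 17; s_8 = 21; s_9 = 3; s_{10} = 9; s_{11} = 7; s_{12} = 16; s_{13} = 13; s_{14} = 14; s_{15} = 22; s_{16} = 11; s_{17} = 23; s_{18} = 19; s_{19} = 12; s_{20} = 6; s_{21} = 8.
Since s_{21} = s_1 = 8, the sequence is periodic with period 20.
The value 14 first appears (with n ≥ 2) at s_{14}.

14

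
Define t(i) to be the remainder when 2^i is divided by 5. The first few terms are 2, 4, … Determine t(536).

Computing terms: t(1) = 2; t(2) = 4; t(3) = 3; t(4) = 1; t(5) = 2.
The sequence repeats with period 4.
So t(536) = t(1 + ((536-1) mod 4)) = t(4) = 1.

1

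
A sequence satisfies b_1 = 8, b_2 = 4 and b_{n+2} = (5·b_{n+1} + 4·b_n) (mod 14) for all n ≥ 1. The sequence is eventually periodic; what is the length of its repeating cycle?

Computing terms: b_1 = 8; b_2 = 4; b_3 = 10; b_4 = 10; b_5 = 6; b_6 = 0; b_7 = 10; b_8 = 8; b_9 = 10; b_{10} = 12; b_{11} = 2; b_{12} = 2; b_{13} = 4; b_{14} = 0; b_{15} = 2; b_{16} = 10; b_{17} = 2; b_{18} = 8; b_{19} = 6; b_{20} = 6; b_{21} = 12; b_{22} = 0; b_{23} = 6; b_{24} = 2; b_{25} = 6; b_{26} = 10; b_{27} = 4; b_{28} = 4; b_{29} = 8; b_{30} = 0; b_{31} = 4; b_{32} = 6; b_{33} = 4; b_{34} = 2; b_{35} = 12; b_{36} = 12; b_{37} = 10; b_{38} = 0; b_{39} = 12; b_{40} = 4; b_{41} = 12; b_{42} = 6; b_{43} = 8; b_{44} = 8; b_{45} = 2; b_{46} = 0; b_{47} = 8; b_{48} = 12; b_{49} = 8; b_{50} = 4.
Since (b_{49}, b_{50}) = (b_1, b_2) = (8, 4) (two consecutive terms determine the rest), the sequence is periodic with period 48.

48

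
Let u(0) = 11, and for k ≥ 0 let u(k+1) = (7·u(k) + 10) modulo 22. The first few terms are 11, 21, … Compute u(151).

21

Listing terms: u(0) = 11,  u(1) = 21,  u(2) = 3,  u(3) = 9,  u(4) = 7,  u(5) = 15,  u(6) = 5,  u(7) = 1,  u(8) = 17,  u(9) = 19,  u(10) = 11.
The sequence repeats with period 10.
So u(151) = u(0 + ((151-0) mod 10)) = u(1) = 21.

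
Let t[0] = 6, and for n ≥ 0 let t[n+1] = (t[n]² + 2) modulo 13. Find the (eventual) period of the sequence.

4

t[0] = 6; t[1] = 12; t[2] = 3; t[3] = 11; t[4] = 6.
Since t[4] = t[0] = 6, the sequence is periodic with period 4.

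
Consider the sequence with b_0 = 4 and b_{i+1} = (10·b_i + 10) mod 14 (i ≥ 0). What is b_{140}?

b_0 = 4; b_1 = 8; b_2 = 6; b_3 = 0; b_4 = 10; b_5 = 12; b_6 = 4.
The sequence repeats with period 6.
(140 - 0) mod 6 = 2, so b_{140} = b_2 = 6.

6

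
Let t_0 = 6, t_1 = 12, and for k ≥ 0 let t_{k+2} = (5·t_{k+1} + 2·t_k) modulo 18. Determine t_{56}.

0

We have t_0 = 6; t_1 = 12; t_2 = 0; t_3 = 6; t_4 = 12.
The sequence repeats with period 3.
(56 - 0) mod 3 = 2, so t_{56} = t_2 = 0.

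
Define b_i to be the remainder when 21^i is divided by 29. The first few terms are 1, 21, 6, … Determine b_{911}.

We have b_0 = 1, b_1 = 21, b_2 = 6, b_3 = 10, b_4 = 7, b_5 = 2, b_6 = 13, b_7 = 12, b_8 = 20, b_9 = 14, b_{10} = 4, b_{11} = 26, b_{12} = 24, b_{13} = 11, b_{14} = 28, b_{15} = 8, b_{16} = 23, b_{17} = 19, b_{18} = 22, b_{19} = 27, b_{20} = 16, b_{21} = 17, b_{22} = 9, b_{23} = 15, b_{24} = 25, b_{25} = 3, b_{26} = 5, b_{27} = 18, b_{28} = 1.
Since b_{28} = b_0 = 1, the sequence is periodic with period 28.
(911 - 0) mod 28 = 15, so b_{911} = b_{15} = 8.

8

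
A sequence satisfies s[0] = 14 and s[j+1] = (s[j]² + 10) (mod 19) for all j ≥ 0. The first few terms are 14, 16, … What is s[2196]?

Computing terms: s[0] = 14, s[1] = 16, s[2] = 0, s[3] = 10, s[4] = 15, s[5] = 7, s[6] = 2, s[7] = 14.
Since s[7] = s[0] = 14, the sequence is periodic with period 7.
So s[2196] = s[0 + ((2196-0) mod 7)] = s[5] = 7.

7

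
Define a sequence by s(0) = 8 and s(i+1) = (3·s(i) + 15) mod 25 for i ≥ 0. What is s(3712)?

3

Computing terms: s(0) = 8; s(1) = 14; s(2) = 7; s(3) = 11; s(4) = 23; s(5) = 9; s(6) = 17; s(7) = 16; s(8) = 13; s(9) = 4; s(10) = 2; s(11) = 21; s(12) = 3; s(13) = 24; s(14) = 12; s(15) = 1; s(16) = 18; s(17) = 19; s(18) = 22; s(19) = 6; s(20) = 8.
Since s(20) = s(0) = 8, the sequence is periodic with period 20.
(3712 - 0) mod 20 = 12, so s(3712) = s(12) = 3.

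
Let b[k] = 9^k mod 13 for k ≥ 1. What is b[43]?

9

Computing terms: b[1] = 9, b[2] = 3, b[3] = 1, b[4] = 9.
The sequence repeats with period 3.
So b[43] = b[1 + ((43-1) mod 3)] = b[1] = 9.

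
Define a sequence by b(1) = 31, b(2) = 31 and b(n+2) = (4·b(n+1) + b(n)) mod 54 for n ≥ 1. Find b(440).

33

Listing terms: b(1) = 31; b(2) = 31; b(3) = 47; b(4) = 3; b(5) = 5; b(6) = 23; b(7) = 43; b(8) = 33; b(9) = 13; b(10) = 31; b(11) = 29; b(12) = 39; b(13) = 23; b(14) = 23; b(15) = 7; b(16) = 51; b(17) = 49; b(18) = 31; b(19) = 11; b(20) = 21; b(21) = 41; b(22) = 23; b(23) = 25; b(24) = 15; b(25) = 31; b(26) = 31.
The sequence repeats with period 24.
So b(440) = b(1 + ((440-1) mod 24)) = b(8) = 33.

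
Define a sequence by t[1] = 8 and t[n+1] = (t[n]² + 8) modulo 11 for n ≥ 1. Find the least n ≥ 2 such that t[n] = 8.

4

We have t[1] = 8, t[2] = 6, t[3] = 0, t[4] = 8.
Since t[4] = t[1] = 8, the sequence is periodic with period 3.
The value 8 next appears (with n ≥ 2) at t[4].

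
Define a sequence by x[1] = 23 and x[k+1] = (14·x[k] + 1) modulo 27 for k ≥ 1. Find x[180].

x[1] = 23,  x[2] = 26,  x[3] = 14,  x[4] = 8,  x[5] = 5,  x[6] = 17,  x[7] = 23.
Since x[7] = x[1] = 23, the sequence is periodic with period 6.
(180 - 1) mod 6 = 5, so x[180] = x[6] = 17.

17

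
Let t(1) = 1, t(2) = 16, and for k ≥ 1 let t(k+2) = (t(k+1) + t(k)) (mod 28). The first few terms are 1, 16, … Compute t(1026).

23

Listing terms: t(1) = 1,  t(2) = 16,  t(3) = 17,  t(4) = 5,  t(5) = 22,  t(6) = 27,  t(7) = 21,  t(8) = 20,  t(9) = 13,  t(10) = 5,  t(11) = 18,  t(12) = 23,  t(13) = 13,  t(14) = 8,  t(15) = 21,  t(16) = 1,  t(17) = 22,  t(18) = 23,  t(19) = 17,  t(20) = 12,  t(21) = 1,  t(22) = 13,  t(23) = 14,  t(24) = 27,  t(25) = 13,  t(26) = 12,  t(27) = 25,  t(28) = 9,  t(29) = 6,  t(30) = 15,  t(31) = 21,  t(32) = 8,  t(33) = 1,  t(34) = 9,  t(35) = 10,  t(36) = 19,  t(37) = 1,  t(38) = 20,  t(39) = 21,  t(40) = 13,  t(41) = 6,  t(42) = 19,  t(43) = 25,  t(44) = 16,  t(45) = 13,  t(46) = 1,  t(47) = 14,  t(48) = 15,  t(49) = 1,  t(50) = 16.
Since (t(49), t(50)) = (t(1), t(2)) = (1, 16) (two consecutive terms determine the rest), the sequence is periodic with period 48.
So t(1026) = t(1 + ((1026-1) mod 48)) = t(18) = 23.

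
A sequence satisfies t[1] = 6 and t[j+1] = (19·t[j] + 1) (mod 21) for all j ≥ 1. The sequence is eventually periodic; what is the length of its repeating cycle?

Computing terms: t[1] = 6, t[2] = 10, t[3] = 2, t[4] = 18, t[5] = 7, t[6] = 8, t[7] = 6.
Since t[7] = t[1] = 6, the sequence is periodic with period 6.

6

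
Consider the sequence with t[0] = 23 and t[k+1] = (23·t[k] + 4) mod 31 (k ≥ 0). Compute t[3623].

Listing terms: t[0] = 23, t[1] = 6, t[2] = 18, t[3] = 15, t[4] = 8, t[5] = 2, t[6] = 19, t[7] = 7, t[8] = 10, t[9] = 17, t[10] = 23.
Since t[10] = t[0] = 23, the sequence is periodic with period 10.
(3623 - 0) mod 10 = 3, so t[3623] = t[3] = 15.

15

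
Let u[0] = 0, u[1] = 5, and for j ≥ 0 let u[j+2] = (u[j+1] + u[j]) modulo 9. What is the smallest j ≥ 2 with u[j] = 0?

u[0] = 0, u[1] = 5, u[2] = 5, u[3] = 1, u[4] = 6, u[5] = 7, u[6] = 4, u[7] = 2, u[8] = 6, u[9] = 8, u[10] = 5, u[11] = 4, u[12] = 0, u[13] = 4, u[14] = 4, u[15] = 8, u[16] = 3, u[17] = 2, u[18] = 5, u[19] = 7, u[20] = 3, u[21] = 1, u[22] = 4, u[23] = 5, u[24] = 0, u[25] = 5.
Since (u[24], u[25]) = (u[0], u[1]) = (0, 5) (two consecutive terms determine the rest), the sequence is periodic with period 24.
The value 0 first appears (with j ≥ 2) at u[12].

12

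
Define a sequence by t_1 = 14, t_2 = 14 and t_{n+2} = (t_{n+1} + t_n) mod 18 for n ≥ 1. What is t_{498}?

Computing terms: t_1 = 14; t_2 = 14; t_3 = 10; t_4 = 6; t_5 = 16; t_6 = 4; t_7 = 2; t_8 = 6; t_9 = 8; t_{10} = 14; t_{11} = 4; t_{12} = 0; t_{13} = 4; t_{14} = 4; t_{15} = 8; t_{16} = 12; t_{17} = 2; t_{18} = 14; t_{19} = 16; t_{20} = 12; t_{21} = 10; t_{22} = 4; t_{23} = 14; t_{24} = 0; t_{25} = 14; t_{26} = 14.
Since (t_{25}, t_{26}) = (t_1, t_2) = (14, 14) (two consecutive terms determine the rest), the sequence is periodic with period 24.
So t_{498} = t_{1 + ((498-1) mod 24)} = t_{18} = 14.

14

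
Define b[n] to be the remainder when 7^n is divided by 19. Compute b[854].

We have b[0] = 1; b[1] = 7; b[2] = 11; b[3] = 1.
The sequence repeats with period 3.
(854 - 0) mod 3 = 2, so b[854] = b[2] = 11.

11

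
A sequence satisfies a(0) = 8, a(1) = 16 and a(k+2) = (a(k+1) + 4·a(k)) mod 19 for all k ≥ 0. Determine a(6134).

14

Listing terms: a(0) = 8,  a(1) = 16,  a(2) = 10,  a(3) = 17,  a(4) = 0,  a(5) = 11,  a(6) = 11,  a(7) = 17,  a(8) = 4,  a(9) = 15,  a(10) = 12,  a(11) = 15,  a(12) = 6,  a(13) = 9,  a(14) = 14,  a(15) = 12,  a(16) = 11,  a(17) = 2,  a(18) = 8,  a(19) = 16.
The sequence repeats with period 18.
(6134 - 0) mod 18 = 14, so a(6134) = a(14) = 14.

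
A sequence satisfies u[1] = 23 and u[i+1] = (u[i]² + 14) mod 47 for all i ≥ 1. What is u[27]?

32

Listing terms: u[1] = 23,  u[2] = 26,  u[3] = 32,  u[4] = 4,  u[5] = 30,  u[6] = 21,  u[7] = 32.
Since u[7] = u[3] = 32, the sequence is eventually periodic: after a pre-period of length 2 it cycles with period 4.
For i ≥ 3, u[i] depends only on (i - 3) mod 4. (27 - 3) mod 4 = 0, so u[27] = u[3] = 32.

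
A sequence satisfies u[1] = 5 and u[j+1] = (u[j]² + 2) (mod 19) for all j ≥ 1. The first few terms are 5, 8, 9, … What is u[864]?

Listing terms: u[1] = 5,  u[2] = 8,  u[3] = 9,  u[4] = 7,  u[5] = 13,  u[6] = 0,  u[7] = 2,  u[8] = 6,  u[9] = 0.
Since u[9] = u[6] = 0, the sequence is eventually periodic: after a pre-period of length 5 it cycles with period 3.
For j ≥ 6, u[j] depends only on (j - 6) mod 3. (864 - 6) mod 3 = 0, so u[864] = u[6] = 0.

0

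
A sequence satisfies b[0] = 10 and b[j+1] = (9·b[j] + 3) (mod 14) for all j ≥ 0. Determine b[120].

10

Computing terms: b[0] = 10, b[1] = 9, b[2] = 0, b[3] = 3, b[4] = 2, b[5] = 7, b[6] = 10.
Since b[6] = b[0] = 10, the sequence is periodic with period 6.
So b[120] = b[0 + ((120-0) mod 6)] = b[0] = 10.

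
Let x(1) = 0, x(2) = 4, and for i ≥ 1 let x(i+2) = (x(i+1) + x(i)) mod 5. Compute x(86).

x(1) = 0; x(2) = 4; x(3) = 4; x(4) = 3; x(5) = 2; x(6) = 0; x(7) = 2; x(8) = 2; x(9) = 4; x(10) = 1; x(11) = 0; x(12) = 1; x(13) = 1; x(14) = 2; x(15) = 3; x(16) = 0; x(17) = 3; x(18) = 3; x(19) = 1; x(20) = 4; x(21) = 0; x(22) = 4.
Since (x(21), x(22)) = (x(1), x(2)) = (0, 4) (two consecutive terms determine the rest), the sequence is periodic with period 20.
So x(86) = x(1 + ((86-1) mod 20)) = x(6) = 0.

0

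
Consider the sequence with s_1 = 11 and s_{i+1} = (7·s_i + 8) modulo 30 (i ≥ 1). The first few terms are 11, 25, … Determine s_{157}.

Listing terms: s_1 = 11, s_2 = 25, s_3 = 3, s_4 = 29, s_5 = 1, s_6 = 15, s_7 = 23, s_8 = 19, s_9 = 21, s_{10} = 5, s_{11} = 13, s_{12} = 9, s_{13} = 11.
The sequence repeats with period 12.
(157 - 1) mod 12 = 0, so s_{157} = s_1 = 11.

11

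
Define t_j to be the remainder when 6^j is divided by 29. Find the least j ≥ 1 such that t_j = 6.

1

Listing terms: t_0 = 1,  t_1 = 6,  t_2 = 7,  t_3 = 13,  t_4 = 20,  t_5 = 4,  t_6 = 24,  t_7 = 28,  t_8 = 23,  t_9 = 22,  t_{10} = 16,  t_{11} = 9,  t_{12} = 25,  t_{13} = 5,  t_{14} = 1.
Since t_{14} = t_0 = 1, the sequence is periodic with period 14.
The value 6 first appears (with j ≥ 1) at t_1.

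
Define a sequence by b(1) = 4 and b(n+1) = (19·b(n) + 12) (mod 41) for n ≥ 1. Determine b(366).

We have b(1) = 4, b(2) = 6, b(3) = 3, b(4) = 28, b(5) = 11, b(6) = 16, b(7) = 29, b(8) = 30, b(9) = 8, b(10) = 0, b(11) = 12, b(12) = 35, b(13) = 21, b(14) = 1, b(15) = 31, b(16) = 27, b(17) = 33, b(18) = 24, b(19) = 17, b(20) = 7, b(21) = 22, b(22) = 20, b(23) = 23, b(24) = 39, b(25) = 15, b(26) = 10, b(27) = 38, b(28) = 37, b(29) = 18, b(30) = 26, b(31) = 14, b(32) = 32, b(33) = 5, b(34) = 25, b(35) = 36, b(36) = 40, b(37) = 34, b(38) = 2, b(39) = 9, b(40) = 19, b(41) = 4.
Since b(41) = b(1) = 4, the sequence is periodic with period 40.
So b(366) = b(1 + ((366-1) mod 40)) = b(6) = 16.

16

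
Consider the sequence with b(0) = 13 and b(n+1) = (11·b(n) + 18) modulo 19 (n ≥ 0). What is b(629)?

Computing terms: b(0) = 13,  b(1) = 9,  b(2) = 3,  b(3) = 13.
Since b(3) = b(0) = 13, the sequence is periodic with period 3.
So b(629) = b(0 + ((629-0) mod 3)) = b(2) = 3.

3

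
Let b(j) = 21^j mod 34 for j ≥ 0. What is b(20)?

1

b(0) = 1,  b(1) = 21,  b(2) = 33,  b(3) = 13,  b(4) = 1.
The sequence repeats with period 4.
So b(20) = b(0 + ((20-0) mod 4)) = b(0) = 1.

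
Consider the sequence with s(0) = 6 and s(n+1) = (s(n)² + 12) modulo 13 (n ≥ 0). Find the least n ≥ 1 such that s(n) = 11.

We have s(0) = 6, s(1) = 9, s(2) = 2, s(3) = 3, s(4) = 8, s(5) = 11, s(6) = 3.
Since s(6) = s(3) = 3, the sequence is eventually periodic: after a pre-period of length 3 it cycles with period 3.
The value 11 first appears (with n ≥ 1) at s(5).

5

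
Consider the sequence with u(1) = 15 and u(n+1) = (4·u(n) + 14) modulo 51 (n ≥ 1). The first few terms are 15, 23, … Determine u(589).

Computing terms: u(1) = 15, u(2) = 23, u(3) = 4, u(4) = 30, u(5) = 32, u(6) = 40, u(7) = 21, u(8) = 47, u(9) = 49, u(10) = 6, u(11) = 38, u(12) = 13, u(13) = 15.
The sequence repeats with period 12.
(589 - 1) mod 12 = 0, so u(589) = u(1) = 15.

15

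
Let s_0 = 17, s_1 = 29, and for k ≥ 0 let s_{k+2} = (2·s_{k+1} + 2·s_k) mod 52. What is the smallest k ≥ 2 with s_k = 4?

9

Listing terms: s_0 = 17; s_1 = 29; s_2 = 40; s_3 = 34; s_4 = 44; s_5 = 0; s_6 = 36; s_7 = 20; s_8 = 8; s_9 = 4; s_{10} = 24; s_{11} = 4; s_{12} = 4; s_{13} = 16; s_{14} = 40; s_{15} = 8; s_{16} = 44; s_{17} = 0.
Since (s_{16}, s_{17}) = (s_4, s_5) = (44, 0) (two consecutive terms determine the rest), the sequence is eventually periodic: after a pre-period of length 4 it cycles with period 12.
The value 4 first appears (with k ≥ 2) at s_9.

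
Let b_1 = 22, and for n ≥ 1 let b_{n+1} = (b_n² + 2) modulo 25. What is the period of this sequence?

8

Computing terms: b_1 = 22,  b_2 = 11,  b_3 = 23,  b_4 = 6,  b_5 = 13,  b_6 = 21,  b_7 = 18,  b_8 = 1,  b_9 = 3,  b_{10} = 11.
Since b_{10} = b_2 = 11, the sequence is eventually periodic: after a pre-period of length 1 it cycles with period 8.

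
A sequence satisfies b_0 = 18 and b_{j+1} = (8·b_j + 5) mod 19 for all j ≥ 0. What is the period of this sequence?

b_0 = 18,  b_1 = 16,  b_2 = 0,  b_3 = 5,  b_4 = 7,  b_5 = 4,  b_6 = 18.
The sequence repeats with period 6.

6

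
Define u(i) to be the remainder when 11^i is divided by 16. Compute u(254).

u(0) = 1,  u(1) = 11,  u(2) = 9,  u(3) = 3,  u(4) = 1.
Since u(4) = u(0) = 1, the sequence is periodic with period 4.
(254 - 0) mod 4 = 2, so u(254) = u(2) = 9.

9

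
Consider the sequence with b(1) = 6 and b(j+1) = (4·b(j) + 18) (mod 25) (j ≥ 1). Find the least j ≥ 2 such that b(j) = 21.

Listing terms: b(1) = 6; b(2) = 17; b(3) = 11; b(4) = 12; b(5) = 16; b(6) = 7; b(7) = 21; b(8) = 2; b(9) = 1; b(10) = 22; b(11) = 6.
The sequence repeats with period 10.
The value 21 first appears (with j ≥ 2) at b(7).

7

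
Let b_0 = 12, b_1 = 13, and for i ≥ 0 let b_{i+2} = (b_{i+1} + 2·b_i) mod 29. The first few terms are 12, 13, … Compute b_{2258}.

b_0 = 12, b_1 = 13, b_2 = 8, b_3 = 5, b_4 = 21, b_5 = 2, b_6 = 15, b_7 = 19, b_8 = 20, b_9 = 0, b_{10} = 11, b_{11} = 11, b_{12} = 4, b_{13} = 26, b_{14} = 5, b_{15} = 28, b_{16} = 9, b_{17} = 7, b_{18} = 25, b_{19} = 10, b_{20} = 2, b_{21} = 22, b_{22} = 26, b_{23} = 12, b_{24} = 6, b_{25} = 1, b_{26} = 13, b_{27} = 15, b_{28} = 12, b_{29} = 13.
Since (b_{28}, b_{29}) = (b_0, b_1) = (12, 13) (two consecutive terms determine the rest), the sequence is periodic with period 28.
So b_{2258} = b_{0 + ((2258-0) mod 28)} = b_{18} = 25.

25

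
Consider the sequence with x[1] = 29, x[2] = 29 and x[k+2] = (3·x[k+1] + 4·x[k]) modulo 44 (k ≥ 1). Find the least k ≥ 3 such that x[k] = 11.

x[1] = 29; x[2] = 29; x[3] = 27; x[4] = 21; x[5] = 39; x[6] = 25; x[7] = 11; x[8] = 1; x[9] = 3; x[10] = 13; x[11] = 7; x[12] = 29; x[13] = 27.
Since (x[12], x[13]) = (x[2], x[3]) = (29, 27) (two consecutive terms determine the rest), the sequence is eventually periodic: after a pre-period of length 1 it cycles with period 10.
The value 11 first appears (with k ≥ 3) at x[7].

7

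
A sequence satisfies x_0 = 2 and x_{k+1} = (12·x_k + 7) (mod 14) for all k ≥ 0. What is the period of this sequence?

6

x_0 = 2, x_1 = 3, x_2 = 1, x_3 = 5, x_4 = 11, x_5 = 13, x_6 = 9, x_7 = 3.
Since x_7 = x_1 = 3, the sequence is eventually periodic: after a pre-period of length 1 it cycles with period 6.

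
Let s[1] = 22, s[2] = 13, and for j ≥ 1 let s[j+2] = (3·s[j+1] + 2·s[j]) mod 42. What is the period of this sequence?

We have s[1] = 22; s[2] = 13; s[3] = 41; s[4] = 23; s[5] = 25; s[6] = 37; s[7] = 35; s[8] = 11; s[9] = 19; s[10] = 37; s[11] = 23; s[12] = 17; s[13] = 13; s[14] = 31; s[15] = 35; s[16] = 41; s[17] = 25; s[18] = 31; s[19] = 17; s[20] = 29; s[21] = 37; s[22] = 1; s[23] = 35; s[24] = 23; s[25] = 13; s[26] = 1; s[27] = 29; s[28] = 5; s[29] = 31; s[30] = 19; s[31] = 35; s[32] = 17; s[33] = 37; s[34] = 19; s[35] = 5; s[36] = 11; s[37] = 1; s[38] = 25; s[39] = 35; s[40] = 29; s[41] = 31; s[42] = 25; s[43] = 11; s[44] = 41; s[45] = 19; s[46] = 13; s[47] = 35; s[48] = 5; s[49] = 1; s[50] = 13; s[51] = 41.
Since (s[50], s[51]) = (s[2], s[3]) = (13, 41) (two consecutive terms determine the rest), the sequence is eventually periodic: after a pre-period of length 1 it cycles with period 48.

48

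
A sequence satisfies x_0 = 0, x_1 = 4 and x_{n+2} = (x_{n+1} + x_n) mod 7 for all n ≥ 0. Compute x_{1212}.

2

Computing terms: x_0 = 0,  x_1 = 4,  x_2 = 4,  x_3 = 1,  x_4 = 5,  x_5 = 6,  x_6 = 4,  x_7 = 3,  x_8 = 0,  x_9 = 3,  x_{10} = 3,  x_{11} = 6,  x_{12} = 2,  x_{13} = 1,  x_{14} = 3,  x_{15} = 4,  x_{16} = 0,  x_{17} = 4.
The sequence repeats with period 16.
(1212 - 0) mod 16 = 12, so x_{1212} = x_{12} = 2.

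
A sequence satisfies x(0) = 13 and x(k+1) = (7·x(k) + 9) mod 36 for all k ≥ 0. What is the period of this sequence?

Listing terms: x(0) = 13,  x(1) = 28,  x(2) = 25,  x(3) = 4,  x(4) = 1,  x(5) = 16,  x(6) = 13.
Since x(6) = x(0) = 13, the sequence is periodic with period 6.

6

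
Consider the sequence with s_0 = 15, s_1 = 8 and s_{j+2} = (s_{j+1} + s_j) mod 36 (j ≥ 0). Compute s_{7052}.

15

s_0 = 15, s_1 = 8, s_2 = 23, s_3 = 31, s_4 = 18, s_5 = 13, s_6 = 31, s_7 = 8, s_8 = 3, s_9 = 11, s_{10} = 14, s_{11} = 25, s_{12} = 3, s_{13} = 28, s_{14} = 31, s_{15} = 23, s_{16} = 18, s_{17} = 5, s_{18} = 23, s_{19} = 28, s_{20} = 15, s_{21} = 7, s_{22} = 22, s_{23} = 29, s_{24} = 15, s_{25} = 8.
Since (s_{24}, s_{25}) = (s_0, s_1) = (15, 8) (two consecutive terms determine the rest), the sequence is periodic with period 24.
(7052 - 0) mod 24 = 20, so s_{7052} = s_{20} = 15.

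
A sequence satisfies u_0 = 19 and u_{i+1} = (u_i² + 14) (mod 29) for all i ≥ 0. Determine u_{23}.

18

Computing terms: u_0 = 19,  u_1 = 27,  u_2 = 18,  u_3 = 19.
The sequence repeats with period 3.
So u_{23} = u_{0 + ((23-0) mod 3)} = u_2 = 18.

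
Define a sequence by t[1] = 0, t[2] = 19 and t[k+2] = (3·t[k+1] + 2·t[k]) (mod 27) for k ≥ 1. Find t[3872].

Computing terms: t[1] = 0; t[2] = 19; t[3] = 3; t[4] = 20; t[5] = 12; t[6] = 22; t[7] = 9; t[8] = 17; t[9] = 15; t[10] = 25; t[11] = 24; t[12] = 14; t[13] = 9; t[14] = 1; t[15] = 21; t[16] = 11; t[17] = 21; t[18] = 4; t[19] = 0; t[20] = 8; t[21] = 24; t[22] = 7; t[23] = 15; t[24] = 5; t[25] = 18; t[26] = 10; t[27] = 12; t[28] = 2; t[29] = 3; t[30] = 13; t[31] = 18; t[32] = 26; t[33] = 6; t[34] = 16; t[35] = 6; t[36] = 23; t[37] = 0; t[38] = 19.
The sequence repeats with period 36.
(3872 - 1) mod 36 = 19, so t[3872] = t[20] = 8.

8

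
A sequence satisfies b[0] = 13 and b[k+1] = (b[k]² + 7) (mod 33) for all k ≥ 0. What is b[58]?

b[0] = 13; b[1] = 11; b[2] = 29; b[3] = 23; b[4] = 8; b[5] = 5; b[6] = 32; b[7] = 8.
Since b[7] = b[4] = 8, the sequence is eventually periodic: after a pre-period of length 4 it cycles with period 3.
For k ≥ 4, b[k] depends only on (k - 4) mod 3. (58 - 4) mod 3 = 0, so b[58] = b[4] = 8.

8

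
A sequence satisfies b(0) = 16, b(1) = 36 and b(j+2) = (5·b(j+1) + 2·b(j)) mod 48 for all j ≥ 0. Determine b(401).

44

We have b(0) = 16,  b(1) = 36,  b(2) = 20,  b(3) = 28,  b(4) = 36,  b(5) = 44,  b(6) = 4,  b(7) = 12,  b(8) = 20,  b(9) = 28.
Since (b(8), b(9)) = (b(2), b(3)) = (20, 28) (two consecutive terms determine the rest), the sequence is eventually periodic: after a pre-period of length 2 it cycles with period 6.
For j ≥ 2, b(j) depends only on (j - 2) mod 6. (401 - 2) mod 6 = 3, so b(401) = b(5) = 44.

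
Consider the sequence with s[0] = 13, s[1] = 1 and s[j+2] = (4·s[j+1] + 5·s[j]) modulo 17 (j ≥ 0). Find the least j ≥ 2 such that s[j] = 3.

12

We have s[0] = 13,  s[1] = 1,  s[2] = 1,  s[3] = 9,  s[4] = 7,  s[5] = 5,  s[6] = 4,  s[7] = 7,  s[8] = 14,  s[9] = 6,  s[10] = 9,  s[11] = 15,  s[12] = 3,  s[13] = 2,  s[14] = 6,  s[15] = 0,  s[16] = 13,  s[17] = 1.
Since (s[16], s[17]) = (s[0], s[1]) = (13, 1) (two consecutive terms determine the rest), the sequence is periodic with period 16.
The value 3 first appears (with j ≥ 2) at s[12].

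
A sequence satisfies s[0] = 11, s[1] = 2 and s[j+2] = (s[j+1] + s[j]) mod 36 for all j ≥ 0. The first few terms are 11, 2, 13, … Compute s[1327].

s[0] = 11,  s[1] = 2,  s[2] = 13,  s[3] = 15,  s[4] = 28,  s[5] = 7,  s[6] = 35,  s[7] = 6,  s[8] = 5,  s[9] = 11,  s[10] = 16,  s[11] = 27,  s[12] = 7,  s[13] = 34,  s[14] = 5,  s[15] = 3,  s[16] = 8,  s[17] = 11,  s[18] = 19,  s[19] = 30,  s[20] = 13,  s[21] = 7,  s[22] = 20,  s[23] = 27,  s[24] = 11,  s[25] = 2.
Since (s[24], s[25]) = (s[0], s[1]) = (11, 2) (two consecutive terms determine the rest), the sequence is periodic with period 24.
So s[1327] = s[0 + ((1327-0) mod 24)] = s[7] = 6.

6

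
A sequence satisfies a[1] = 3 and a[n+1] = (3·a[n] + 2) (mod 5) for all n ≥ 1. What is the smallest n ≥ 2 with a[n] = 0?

Computing terms: a[1] = 3; a[2] = 1; a[3] = 0; a[4] = 2; a[5] = 3.
The sequence repeats with period 4.
The value 0 first appears (with n ≥ 2) at a[3].

3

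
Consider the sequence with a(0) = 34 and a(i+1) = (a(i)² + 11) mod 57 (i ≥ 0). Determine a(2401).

a(0) = 34; a(1) = 27; a(2) = 56; a(3) = 12; a(4) = 41; a(5) = 39; a(6) = 50; a(7) = 3; a(8) = 20; a(9) = 12.
Since a(9) = a(3) = 12, the sequence is eventually periodic: after a pre-period of length 3 it cycles with period 6.
For i ≥ 3, a(i) depends only on (i - 3) mod 6. (2401 - 3) mod 6 = 4, so a(2401) = a(7) = 3.

3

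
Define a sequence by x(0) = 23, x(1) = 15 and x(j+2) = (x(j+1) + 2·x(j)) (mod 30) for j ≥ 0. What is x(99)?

Computing terms: x(0) = 23, x(1) = 15, x(2) = 1, x(3) = 1, x(4) = 3, x(5) = 5, x(6) = 11, x(7) = 21, x(8) = 13, x(9) = 25, x(10) = 21, x(11) = 11, x(12) = 23, x(13) = 15.
Since (x(12), x(13)) = (x(0), x(1)) = (23, 15) (two consecutive terms determine the rest), the sequence is periodic with period 12.
So x(99) = x(0 + ((99-0) mod 12)) = x(3) = 1.

1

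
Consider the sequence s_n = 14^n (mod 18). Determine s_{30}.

We have s_1 = 14; s_2 = 16; s_3 = 8; s_4 = 4; s_5 = 2; s_6 = 10; s_7 = 14.
The sequence repeats with period 6.
(30 - 1) mod 6 = 5, so s_{30} = s_6 = 10.

10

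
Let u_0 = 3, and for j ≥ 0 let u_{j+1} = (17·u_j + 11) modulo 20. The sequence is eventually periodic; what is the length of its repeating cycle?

Listing terms: u_0 = 3,  u_1 = 2,  u_2 = 5,  u_3 = 16,  u_4 = 3.
Since u_4 = u_0 = 3, the sequence is periodic with period 4.

4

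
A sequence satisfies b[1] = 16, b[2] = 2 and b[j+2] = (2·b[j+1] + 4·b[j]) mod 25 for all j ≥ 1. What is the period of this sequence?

b[1] = 16, b[2] = 2, b[3] = 18, b[4] = 19, b[5] = 10, b[6] = 21, b[7] = 7, b[8] = 23, b[9] = 24, b[10] = 15, b[11] = 1, b[12] = 12, b[13] = 3, b[14] = 4, b[15] = 20, b[16] = 6, b[17] = 17, b[18] = 8, b[19] = 9, b[20] = 0, b[21] = 11, b[22] = 22, b[23] = 13, b[24] = 14, b[25] = 5, b[26] = 16, b[27] = 2.
Since (b[26], b[27]) = (b[1], b[2]) = (16, 2) (two consecutive terms determine the rest), the sequence is periodic with period 25.

25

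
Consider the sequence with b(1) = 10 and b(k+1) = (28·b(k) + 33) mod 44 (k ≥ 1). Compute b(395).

Computing terms: b(1) = 10; b(2) = 5; b(3) = 41; b(4) = 37; b(5) = 13; b(6) = 1; b(7) = 17; b(8) = 25; b(9) = 29; b(10) = 9; b(11) = 21; b(12) = 5.
Since b(12) = b(2) = 5, the sequence is eventually periodic: after a pre-period of length 1 it cycles with period 10.
For k ≥ 2, b(k) depends only on (k - 2) mod 10. (395 - 2) mod 10 = 3, so b(395) = b(5) = 13.

13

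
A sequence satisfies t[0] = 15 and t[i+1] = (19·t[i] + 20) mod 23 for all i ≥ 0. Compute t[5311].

22

Computing terms: t[0] = 15; t[1] = 6; t[2] = 19; t[3] = 13; t[4] = 14; t[5] = 10; t[6] = 3; t[7] = 8; t[8] = 11; t[9] = 22; t[10] = 1; t[11] = 16; t[12] = 2; t[13] = 12; t[14] = 18; t[15] = 17; t[16] = 21; t[17] = 5; t[18] = 0; t[19] = 20; t[20] = 9; t[21] = 7; t[22] = 15.
The sequence repeats with period 22.
(5311 - 0) mod 22 = 9, so t[5311] = t[9] = 22.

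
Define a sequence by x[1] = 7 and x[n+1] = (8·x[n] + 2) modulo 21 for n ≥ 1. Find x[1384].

x[1] = 7, x[2] = 16, x[3] = 4, x[4] = 13, x[5] = 1, x[6] = 10, x[7] = 19, x[8] = 7.
Since x[8] = x[1] = 7, the sequence is periodic with period 7.
(1384 - 1) mod 7 = 4, so x[1384] = x[5] = 1.

1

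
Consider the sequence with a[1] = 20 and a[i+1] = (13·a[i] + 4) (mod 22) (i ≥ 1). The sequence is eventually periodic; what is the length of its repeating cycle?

10

Computing terms: a[1] = 20; a[2] = 0; a[3] = 4; a[4] = 12; a[5] = 6; a[6] = 16; a[7] = 14; a[8] = 10; a[9] = 2; a[10] = 8; a[11] = 20.
Since a[11] = a[1] = 20, the sequence is periodic with period 10.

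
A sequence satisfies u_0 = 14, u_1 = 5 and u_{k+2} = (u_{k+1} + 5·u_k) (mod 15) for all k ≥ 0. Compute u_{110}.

We have u_0 = 14, u_1 = 5, u_2 = 0, u_3 = 10, u_4 = 10, u_5 = 0, u_6 = 5, u_7 = 5, u_8 = 0.
Since (u_7, u_8) = (u_1, u_2) = (5, 0) (two consecutive terms determine the rest), the sequence is eventually periodic: after a pre-period of length 1 it cycles with period 6.
For k ≥ 1, u_k depends only on (k - 1) mod 6. (110 - 1) mod 6 = 1, so u_{110} = u_2 = 0.

0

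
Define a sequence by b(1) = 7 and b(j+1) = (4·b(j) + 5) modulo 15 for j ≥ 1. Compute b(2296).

We have b(1) = 7,  b(2) = 3,  b(3) = 2,  b(4) = 13,  b(5) = 12,  b(6) = 8,  b(7) = 7.
Since b(7) = b(1) = 7, the sequence is periodic with period 6.
So b(2296) = b(1 + ((2296-1) mod 6)) = b(4) = 13.

13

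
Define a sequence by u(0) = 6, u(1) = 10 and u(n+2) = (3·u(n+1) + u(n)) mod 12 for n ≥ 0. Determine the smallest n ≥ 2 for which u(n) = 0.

2

u(0) = 6,  u(1) = 10,  u(2) = 0,  u(3) = 10,  u(4) = 6,  u(5) = 4,  u(6) = 6,  u(7) = 10.
The sequence repeats with period 6.
The value 0 first appears (with n ≥ 2) at u(2).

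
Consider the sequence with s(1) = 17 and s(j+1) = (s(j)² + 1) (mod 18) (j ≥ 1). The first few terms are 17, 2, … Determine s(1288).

s(1) = 17,  s(2) = 2,  s(3) = 5,  s(4) = 8,  s(5) = 11,  s(6) = 14,  s(7) = 17.
The sequence repeats with period 6.
So s(1288) = s(1 + ((1288-1) mod 6)) = s(4) = 8.

8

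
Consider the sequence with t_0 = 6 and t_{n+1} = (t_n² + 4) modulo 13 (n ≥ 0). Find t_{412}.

0

Listing terms: t_0 = 6,  t_1 = 1,  t_2 = 5,  t_3 = 3,  t_4 = 0,  t_5 = 4,  t_6 = 7,  t_7 = 1.
Since t_7 = t_1 = 1, the sequence is eventually periodic: after a pre-period of length 1 it cycles with period 6.
For n ≥ 1, t_n depends only on (n - 1) mod 6. (412 - 1) mod 6 = 3, so t_{412} = t_4 = 0.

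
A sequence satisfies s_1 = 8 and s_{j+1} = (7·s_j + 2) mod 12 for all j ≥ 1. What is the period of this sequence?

Listing terms: s_1 = 8,  s_2 = 10,  s_3 = 0,  s_4 = 2,  s_5 = 4,  s_6 = 6,  s_7 = 8.
The sequence repeats with period 6.

6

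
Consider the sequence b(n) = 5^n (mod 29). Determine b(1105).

Listing terms: b(1) = 5,  b(2) = 25,  b(3) = 9,  b(4) = 16,  b(5) = 22,  b(6) = 23,  b(7) = 28,  b(8) = 24,  b(9) = 4,  b(10) = 20,  b(11) = 13,  b(12) = 7,  b(13) = 6,  b(14) = 1,  b(15) = 5.
Since b(15) = b(1) = 5, the sequence is periodic with period 14.
So b(1105) = b(1 + ((1105-1) mod 14)) = b(13) = 6.

6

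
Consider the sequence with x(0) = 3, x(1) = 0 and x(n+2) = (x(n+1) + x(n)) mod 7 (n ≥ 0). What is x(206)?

6

Listing terms: x(0) = 3; x(1) = 0; x(2) = 3; x(3) = 3; x(4) = 6; x(5) = 2; x(6) = 1; x(7) = 3; x(8) = 4; x(9) = 0; x(10) = 4; x(11) = 4; x(12) = 1; x(13) = 5; x(14) = 6; x(15) = 4; x(16) = 3; x(17) = 0.
Since (x(16), x(17)) = (x(0), x(1)) = (3, 0) (two consecutive terms determine the rest), the sequence is periodic with period 16.
So x(206) = x(0 + ((206-0) mod 16)) = x(14) = 6.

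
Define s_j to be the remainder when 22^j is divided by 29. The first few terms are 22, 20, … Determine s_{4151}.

Computing terms: s_1 = 22,  s_2 = 20,  s_3 = 5,  s_4 = 23,  s_5 = 13,  s_6 = 25,  s_7 = 28,  s_8 = 7,  s_9 = 9,  s_{10} = 24,  s_{11} = 6,  s_{12} = 16,  s_{13} = 4,  s_{14} = 1,  s_{15} = 22.
Since s_{15} = s_1 = 22, the sequence is periodic with period 14.
(4151 - 1) mod 14 = 6, so s_{4151} = s_7 = 28.

28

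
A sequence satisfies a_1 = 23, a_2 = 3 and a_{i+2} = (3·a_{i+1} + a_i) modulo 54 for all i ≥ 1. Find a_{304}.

a_1 = 23; a_2 = 3; a_3 = 32; a_4 = 45; a_5 = 5; a_6 = 6; a_7 = 23; a_8 = 21; a_9 = 32; a_{10} = 9; a_{11} = 5; a_{12} = 24; a_{13} = 23; a_{14} = 39; a_{15} = 32; a_{16} = 27; a_{17} = 5; a_{18} = 42; a_{19} = 23; a_{20} = 3.
The sequence repeats with period 18.
(304 - 1) mod 18 = 15, so a_{304} = a_{16} = 27.

27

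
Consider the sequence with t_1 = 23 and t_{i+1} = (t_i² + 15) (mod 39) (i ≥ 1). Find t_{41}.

16

Listing terms: t_1 = 23, t_2 = 37, t_3 = 19, t_4 = 25, t_5 = 16, t_6 = 37.
Since t_6 = t_2 = 37, the sequence is eventually periodic: after a pre-period of length 1 it cycles with period 4.
For i ≥ 2, t_i depends only on (i - 2) mod 4. (41 - 2) mod 4 = 3, so t_{41} = t_5 = 16.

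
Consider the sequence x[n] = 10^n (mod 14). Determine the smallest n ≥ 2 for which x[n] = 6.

3

Computing terms: x[1] = 10; x[2] = 2; x[3] = 6; x[4] = 4; x[5] = 12; x[6] = 8; x[7] = 10.
The sequence repeats with period 6.
The value 6 first appears (with n ≥ 2) at x[3].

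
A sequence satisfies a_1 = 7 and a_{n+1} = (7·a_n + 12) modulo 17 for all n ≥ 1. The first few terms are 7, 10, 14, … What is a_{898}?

a_1 = 7; a_2 = 10; a_3 = 14; a_4 = 8; a_5 = 0; a_6 = 12; a_7 = 11; a_8 = 4; a_9 = 6; a_{10} = 3; a_{11} = 16; a_{12} = 5; a_{13} = 13; a_{14} = 1; a_{15} = 2; a_{16} = 9; a_{17} = 7.
The sequence repeats with period 16.
(898 - 1) mod 16 = 1, so a_{898} = a_2 = 10.

10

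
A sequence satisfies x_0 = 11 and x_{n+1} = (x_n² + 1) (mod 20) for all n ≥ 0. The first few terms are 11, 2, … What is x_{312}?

1

x_0 = 11, x_1 = 2, x_2 = 5, x_3 = 6, x_4 = 17, x_5 = 10, x_6 = 1, x_7 = 2.
Since x_7 = x_1 = 2, the sequence is eventually periodic: after a pre-period of length 1 it cycles with period 6.
For n ≥ 1, x_n depends only on (n - 1) mod 6. (312 - 1) mod 6 = 5, so x_{312} = x_6 = 1.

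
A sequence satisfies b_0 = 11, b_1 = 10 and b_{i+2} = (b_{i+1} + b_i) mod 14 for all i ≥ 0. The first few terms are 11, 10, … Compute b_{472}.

10

Listing terms: b_0 = 11, b_1 = 10, b_2 = 7, b_3 = 3, b_4 = 10, b_5 = 13, b_6 = 9, b_7 = 8, b_8 = 3, b_9 = 11, b_{10} = 0, b_{11} = 11, b_{12} = 11, b_{13} = 8, b_{14} = 5, b_{15} = 13, b_{16} = 4, b_{17} = 3, b_{18} = 7, b_{19} = 10, b_{20} = 3, b_{21} = 13, b_{22} = 2, b_{23} = 1, b_{24} = 3, b_{25} = 4, b_{26} = 7, b_{27} = 11, b_{28} = 4, b_{29} = 1, b_{30} = 5, b_{31} = 6, b_{32} = 11, b_{33} = 3, b_{34} = 0, b_{35} = 3, b_{36} = 3, b_{37} = 6, b_{38} = 9, b_{39} = 1, b_{40} = 10, b_{41} = 11, b_{42} = 7, b_{43} = 4, b_{44} = 11, b_{45} = 1, b_{46} = 12, b_{47} = 13, b_{48} = 11, b_{49} = 10.
The sequence repeats with period 48.
So b_{472} = b_{0 + ((472-0) mod 48)} = b_{40} = 10.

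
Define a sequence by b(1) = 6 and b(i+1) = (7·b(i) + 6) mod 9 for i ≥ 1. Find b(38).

Computing terms: b(1) = 6,  b(2) = 3,  b(3) = 0,  b(4) = 6.
The sequence repeats with period 3.
(38 - 1) mod 3 = 1, so b(38) = b(2) = 3.

3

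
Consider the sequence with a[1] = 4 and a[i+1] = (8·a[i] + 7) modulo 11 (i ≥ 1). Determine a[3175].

a[1] = 4,  a[2] = 6,  a[3] = 0,  a[4] = 7,  a[5] = 8,  a[6] = 5,  a[7] = 3,  a[8] = 9,  a[9] = 2,  a[10] = 1,  a[11] = 4.
Since a[11] = a[1] = 4, the sequence is periodic with period 10.
So a[3175] = a[1 + ((3175-1) mod 10)] = a[5] = 8.

8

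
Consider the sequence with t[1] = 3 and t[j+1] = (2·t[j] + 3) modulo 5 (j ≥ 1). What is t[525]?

3

We have t[1] = 3,  t[2] = 4,  t[3] = 1,  t[4] = 0,  t[5] = 3.
Since t[5] = t[1] = 3, the sequence is periodic with period 4.
(525 - 1) mod 4 = 0, so t[525] = t[1] = 3.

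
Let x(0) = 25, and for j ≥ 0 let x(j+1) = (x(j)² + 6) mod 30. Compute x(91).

Listing terms: x(0) = 25,  x(1) = 1,  x(2) = 7,  x(3) = 25.
The sequence repeats with period 3.
So x(91) = x(0 + ((91-0) mod 3)) = x(1) = 1.

1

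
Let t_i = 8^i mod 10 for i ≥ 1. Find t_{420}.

We have t_1 = 8; t_2 = 4; t_3 = 2; t_4 = 6; t_5 = 8.
The sequence repeats with period 4.
(420 - 1) mod 4 = 3, so t_{420} = t_4 = 6.

6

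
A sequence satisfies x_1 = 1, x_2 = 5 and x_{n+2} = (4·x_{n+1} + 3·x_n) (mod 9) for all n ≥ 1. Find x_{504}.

Computing terms: x_1 = 1, x_2 = 5, x_3 = 5, x_4 = 8, x_5 = 2, x_6 = 5, x_7 = 8.
Since (x_6, x_7) = (x_3, x_4) = (5, 8) (two consecutive terms determine the rest), the sequence is eventually periodic: after a pre-period of length 2 it cycles with period 3.
For n ≥ 3, x_n depends only on (n - 3) mod 3. (504 - 3) mod 3 = 0, so x_{504} = x_3 = 5.

5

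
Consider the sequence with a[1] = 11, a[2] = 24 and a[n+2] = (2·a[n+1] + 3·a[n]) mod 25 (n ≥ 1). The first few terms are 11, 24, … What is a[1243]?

Computing terms: a[1] = 11, a[2] = 24, a[3] = 6, a[4] = 9, a[5] = 11, a[6] = 24.
The sequence repeats with period 4.
So a[1243] = a[1 + ((1243-1) mod 4)] = a[3] = 6.

6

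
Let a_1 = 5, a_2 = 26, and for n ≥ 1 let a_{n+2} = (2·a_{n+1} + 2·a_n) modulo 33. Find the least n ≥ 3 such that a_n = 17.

Listing terms: a_1 = 5,  a_2 = 26,  a_3 = 29,  a_4 = 11,  a_5 = 14,  a_6 = 17,  a_7 = 29,  a_8 = 26,  a_9 = 11,  a_{10} = 8,  a_{11} = 5,  a_{12} = 26.
The sequence repeats with period 10.
The value 17 first appears (with n ≥ 3) at a_6.

6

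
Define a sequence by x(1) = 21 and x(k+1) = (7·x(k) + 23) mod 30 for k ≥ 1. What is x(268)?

24

Computing terms: x(1) = 21; x(2) = 20; x(3) = 13; x(4) = 24; x(5) = 11; x(6) = 10; x(7) = 3; x(8) = 14; x(9) = 1; x(10) = 0; x(11) = 23; x(12) = 4; x(13) = 21.
Since x(13) = x(1) = 21, the sequence is periodic with period 12.
(268 - 1) mod 12 = 3, so x(268) = x(4) = 24.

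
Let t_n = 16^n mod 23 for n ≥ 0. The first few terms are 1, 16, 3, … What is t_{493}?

We have t_0 = 1; t_1 = 16; t_2 = 3; t_3 = 2; t_4 = 9; t_5 = 6; t_6 = 4; t_7 = 18; t_8 = 12; t_9 = 8; t_{10} = 13; t_{11} = 1.
The sequence repeats with period 11.
(493 - 0) mod 11 = 9, so t_{493} = t_9 = 8.

8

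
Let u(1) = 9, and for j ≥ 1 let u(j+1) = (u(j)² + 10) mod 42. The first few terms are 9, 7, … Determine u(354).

Computing terms: u(1) = 9, u(2) = 7, u(3) = 17, u(4) = 5, u(5) = 35, u(6) = 17.
Since u(6) = u(3) = 17, the sequence is eventually periodic: after a pre-period of length 2 it cycles with period 3.
For j ≥ 3, u(j) depends only on (j - 3) mod 3. (354 - 3) mod 3 = 0, so u(354) = u(3) = 17.

17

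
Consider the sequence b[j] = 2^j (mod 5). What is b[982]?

4

Computing terms: b[0] = 1,  b[1] = 2,  b[2] = 4,  b[3] = 3,  b[4] = 1.
The sequence repeats with period 4.
(982 - 0) mod 4 = 2, so b[982] = b[2] = 4.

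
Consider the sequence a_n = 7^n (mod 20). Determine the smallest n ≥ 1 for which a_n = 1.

a_0 = 1, a_1 = 7, a_2 = 9, a_3 = 3, a_4 = 1.
Since a_4 = a_0 = 1, the sequence is periodic with period 4.
The value 1 next appears (with n ≥ 1) at a_4.

4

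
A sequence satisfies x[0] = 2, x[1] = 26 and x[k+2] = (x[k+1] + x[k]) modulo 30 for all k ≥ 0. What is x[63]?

x[0] = 2,  x[1] = 26,  x[2] = 28,  x[3] = 24,  x[4] = 22,  x[5] = 16,  x[6] = 8,  x[7] = 24,  x[8] = 2,  x[9] = 26.
The sequence repeats with period 8.
(63 - 0) mod 8 = 7, so x[63] = x[7] = 24.

24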